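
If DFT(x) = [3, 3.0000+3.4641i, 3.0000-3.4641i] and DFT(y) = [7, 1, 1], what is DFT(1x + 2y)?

By linearity: DFT(1x + 2y) = 1·DFT(x) + 2·DFT(y)
= 1·[3, 3.0000+3.4641i, 3.0000-3.4641i] + 2·[7, 1, 1]

Computing element-wise:
Z[0] = 1·(3) + 2·(7) = 17
Z[1] = 1·(3.0000+3.4641i) + 2·(1) = 5.0000+3.4641i
Z[2] = 1·(3.0000-3.4641i) + 2·(1) = 5.0000-3.4641i

DFT(1x + 2y) = 1·X + 2·Y = [17, 5.0000+3.4641i, 5.0000-3.4641i]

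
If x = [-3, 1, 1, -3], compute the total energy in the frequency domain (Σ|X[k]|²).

Parseval: Σ|x[n]|² = (1/N)Σ|X[k]|², so Σ|X[k]|² = N·Σ|x[n]|² = 4·20.0000

Σ|X[k]|² = N·Σ|x[n]|² = 4·20.0000 = 80.0000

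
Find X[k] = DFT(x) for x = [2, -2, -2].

X[k] = Σ(n=0 to 2) x[n] · ω_3^(nk)
where ω_3 = e^(-2πi/3)

Computing each X[k]:
X[0] = -2
X[1] = 4
X[2] = 4

X = [-2, 4, 4]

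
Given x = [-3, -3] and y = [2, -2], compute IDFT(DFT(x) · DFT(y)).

(x ⊛ y)[n] = Σ(m=0 to 1) x[m] · y[(n-m) mod 2]

Computing each output sample:
(x ⊛ y)[0] = 0
(x ⊛ y)[1] = 0

x ⊛ y = [0, 0]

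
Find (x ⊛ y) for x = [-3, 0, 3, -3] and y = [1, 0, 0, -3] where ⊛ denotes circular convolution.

(x ⊛ y)[n] = Σ(m=0 to 3) x[m] · y[(n-m) mod 4]

Computing each output sample:
(x ⊛ y)[0] = -3
(x ⊛ y)[1] = -9
(x ⊛ y)[2] = 12
(x ⊛ y)[3] = 6

x ⊛ y = [-3, -9, 12, 6]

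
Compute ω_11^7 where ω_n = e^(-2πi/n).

ω_11^7 = e^(-2πi·7/11)
= cos(-2π·7/11) + i·sin(-2π·7/11)
= cos(-14π/11) + i·sin(-14π/11)

ω_11^7 = cos(-14π/11) + i·sin(-14π/11) = -0.6549+0.7557i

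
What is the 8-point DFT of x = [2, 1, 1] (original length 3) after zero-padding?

Original 3-point DFT: [4, 1, 1]
Zero-padded 8-point DFT provides frequency interpolation.

DFT_8([x, 0, ...]) = [4, 2.7071-1.7071i, 1-1i, 1.2929+0.2929i, 2, 1.2929-0.2929i, 1+1i, 2.7071+1.7071i]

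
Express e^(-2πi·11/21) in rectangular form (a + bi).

ω_21^11 = e^(-2πi·11/21)
= cos(-2π·11/21) + i·sin(-2π·11/21)
= cos(-22π/21) + i·sin(-22π/21)

ω_21^11 = cos(-22π/21) + i·sin(-22π/21) = -0.9888+0.1490i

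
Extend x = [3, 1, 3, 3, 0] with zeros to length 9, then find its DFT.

Original 5-point DFT: [10, -1.5451-0.9511i, 4.0451-0.5878i, 4.0451+0.5878i, -1.5451+0.9511i]
Zero-padded 9-point DFT provides frequency interpolation.

DFT_9([x, 0, ...]) = [10, 2.7870-6.1953i, -1.1454+0.5872i, 4.0000+1.7321i, 2.8584-1.0117i, 2.8584+1.0117i, 4.0000-1.7321i, -1.1454-0.5872i, 2.7870+6.1953i]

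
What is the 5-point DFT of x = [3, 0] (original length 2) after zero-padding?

Original 2-point DFT: [3, 3]
Zero-padded 5-point DFT provides frequency interpolation.

DFT_5([x, 0, ...]) = [3, 3, 3, 3, 3]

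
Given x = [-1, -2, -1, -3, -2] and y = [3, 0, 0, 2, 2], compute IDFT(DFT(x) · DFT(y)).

(x ⊛ y)[n] = Σ(m=0 to 4) x[m] · y[(n-m) mod 5]

Computing each output sample:
(x ⊛ y)[0] = -9
(x ⊛ y)[1] = -14
(x ⊛ y)[2] = -13
(x ⊛ y)[3] = -15
(x ⊛ y)[4] = -12

x ⊛ y = [-9, -14, -13, -15, -12]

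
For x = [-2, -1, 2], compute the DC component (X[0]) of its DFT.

X[0] = Σ(n=0 to 2) x[n] · ω_3^0 = Σ x[n]
= (-2) + (-1) + (2)

X[0] = -1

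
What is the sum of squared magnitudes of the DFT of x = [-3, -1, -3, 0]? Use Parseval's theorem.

Parseval: Σ|x[n]|² = (1/N)Σ|X[k]|², so Σ|X[k]|² = N·Σ|x[n]|² = 4·19.0000

Σ|X[k]|² = N·Σ|x[n]|² = 4·19.0000 = 76.0000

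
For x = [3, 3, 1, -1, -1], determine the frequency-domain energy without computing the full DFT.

Parseval: Σ|x[n]|² = (1/N)Σ|X[k]|², so Σ|X[k]|² = N·Σ|x[n]|² = 5·21.0000

Σ|X[k]|² = N·Σ|x[n]|² = 5·21.0000 = 105.0000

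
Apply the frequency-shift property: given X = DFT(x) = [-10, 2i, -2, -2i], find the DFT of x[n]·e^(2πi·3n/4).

Modulation property: DFT(ω_4^(-3n)·x[n]) = X[(k-3) mod 4], so circularly shift X by 3 positions.

X[k-3] = [2i, -2, -2i, -10]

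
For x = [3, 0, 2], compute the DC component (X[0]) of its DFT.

X[0] = Σ(n=0 to 2) x[n] · ω_3^0 = Σ x[n]
= (3) + (0) + (2)

X[0] = 5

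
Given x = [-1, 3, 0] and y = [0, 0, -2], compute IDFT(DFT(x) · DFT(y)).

(x ⊛ y)[n] = Σ(m=0 to 2) x[m] · y[(n-m) mod 3]

Computing each output sample:
(x ⊛ y)[0] = -6
(x ⊛ y)[1] = 0
(x ⊛ y)[2] = 2

x ⊛ y = [-6, 0, 2]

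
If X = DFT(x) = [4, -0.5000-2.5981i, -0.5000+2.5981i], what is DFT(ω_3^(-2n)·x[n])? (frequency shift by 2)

Modulation property: DFT(ω_3^(-2n)·x[n]) = X[(k-2) mod 3], so circularly shift X by 2 positions.

X[k-2] = [-0.5000-2.5981i, -0.5000+2.5981i, 4]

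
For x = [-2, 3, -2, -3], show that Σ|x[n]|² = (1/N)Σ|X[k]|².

Time domain:
Σ|x[n]|² = |-2|² + |3|² + |-2|² + |-3|² = 26.0000

Frequency domain:
(1/4)Σ|X[k]|² = (1/4)(|-4|² + |-6i|² + |-4|² + |6i|²) = (1/4)·104.0000 = 26.0000

Both sides agree, confirming Parseval's theorem.

Σ|x[n]|² = (1/N)Σ|X[k]|² = 26.0000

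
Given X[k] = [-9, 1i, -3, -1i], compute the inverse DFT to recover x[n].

x[n] = (1/4) Σ(k=0 to 3) X[k] · e^(2πikn/4)

Computing each x[n]:
x[0] = -3
x[1] = -2
x[2] = -3
x[3] = -1

x = [-3, -2, -3, -1]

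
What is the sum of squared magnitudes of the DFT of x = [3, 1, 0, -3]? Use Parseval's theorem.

Parseval: Σ|x[n]|² = (1/N)Σ|X[k]|², so Σ|X[k]|² = N·Σ|x[n]|² = 4·19.0000

Σ|X[k]|² = N·Σ|x[n]|² = 4·19.0000 = 76.0000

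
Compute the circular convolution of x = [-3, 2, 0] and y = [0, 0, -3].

(x ⊛ y)[n] = Σ(m=0 to 2) x[m] · y[(n-m) mod 3]

Computing each output sample:
(x ⊛ y)[0] = -6
(x ⊛ y)[1] = 0
(x ⊛ y)[2] = 9

x ⊛ y = [-6, 0, 9]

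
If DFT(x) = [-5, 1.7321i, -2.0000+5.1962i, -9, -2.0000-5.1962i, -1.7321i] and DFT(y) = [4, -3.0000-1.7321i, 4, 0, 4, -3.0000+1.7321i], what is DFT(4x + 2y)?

By linearity: DFT(4x + 2y) = 4·DFT(x) + 2·DFT(y)
= 4·[-5, 1.7321i, -2.0000+5.1962i, -9, -2.0000-5.1962i, -1.7321i] + 2·[4, -3.0000-1.7321i, 4, 0, 4, -3.0000+1.7321i]

Computing element-wise:
Z[0] = 4·(-5) + 2·(4) = -12
Z[1] = 4·(1.7321i) + 2·(-3.0000-1.7321i) = -6.0000+3.4642i
Z[2] = 4·(-2.0000+5.1962i) + 2·(4) = 20.7848i
Z[3] = 4·(-9) + 2·(0) = -36
Z[4] = 4·(-2.0000-5.1962i) + 2·(4) = -20.7848i
Z[5] = 4·(-1.7321i) + 2·(-3.0000+1.7321i) = -6.0000-3.4642i

DFT(4x + 2y) = 4·X + 2·Y = [-12, -6.0000+3.4642i, 20.7848i, -36, -20.7848i, -6.0000-3.4642i]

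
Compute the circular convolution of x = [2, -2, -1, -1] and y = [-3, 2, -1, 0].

(x ⊛ y)[n] = Σ(m=0 to 3) x[m] · y[(n-m) mod 4]

Computing each output sample:
(x ⊛ y)[0] = -7
(x ⊛ y)[1] = 11
(x ⊛ y)[2] = -3
(x ⊛ y)[3] = 3

x ⊛ y = [-7, 11, -3, 3]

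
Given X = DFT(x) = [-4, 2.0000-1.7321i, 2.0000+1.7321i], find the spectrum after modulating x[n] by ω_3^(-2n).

Modulation property: DFT(ω_3^(-2n)·x[n]) = X[(k-2) mod 3], so circularly shift X by 2 positions.

X[k-2] = [2.0000-1.7321i, 2.0000+1.7321i, -4]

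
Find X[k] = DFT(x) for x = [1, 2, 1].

X[k] = Σ(n=0 to 2) x[n] · ω_3^(nk)
where ω_3 = e^(-2πi/3)

Computing each X[k]:
X[0] = 4
X[1] = -0.5000-0.8660i
X[2] = -0.5000+0.8660i

X = [4, -0.5000-0.8660i, -0.5000+0.8660i]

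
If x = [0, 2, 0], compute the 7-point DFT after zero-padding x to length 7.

Original 3-point DFT: [2, -1.0000-1.7321i, -1.0000+1.7321i]
Zero-padded 7-point DFT provides frequency interpolation.

DFT_7([x, 0, ...]) = [2, 1.2470-1.5637i, -0.4450-1.9499i, -1.8019-0.8678i, -1.8019+0.8678i, -0.4450+1.9499i, 1.2470+1.5637i]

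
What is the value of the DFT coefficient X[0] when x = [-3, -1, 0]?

X[0] = Σ(n=0 to 2) x[n] · ω_3^0 = Σ x[n]
= (-3) + (-1) + (0)

X[0] = -4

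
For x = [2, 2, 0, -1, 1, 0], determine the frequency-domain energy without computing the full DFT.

Parseval: Σ|x[n]|² = (1/N)Σ|X[k]|², so Σ|X[k]|² = N·Σ|x[n]|² = 6·10.0000

Σ|X[k]|² = N·Σ|x[n]|² = 6·10.0000 = 60.0000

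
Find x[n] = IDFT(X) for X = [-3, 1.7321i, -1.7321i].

x[n] = (1/3) Σ(k=0 to 2) X[k] · e^(2πikn/3)

Computing each x[n]:
x[0] = -1
x[1] = -2
x[2] = 0

x = [-1, -2, 0]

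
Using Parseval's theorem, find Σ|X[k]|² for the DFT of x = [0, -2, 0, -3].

Parseval: Σ|x[n]|² = (1/N)Σ|X[k]|², so Σ|X[k]|² = N·Σ|x[n]|² = 4·13.0000

Σ|X[k]|² = N·Σ|x[n]|² = 4·13.0000 = 52.0000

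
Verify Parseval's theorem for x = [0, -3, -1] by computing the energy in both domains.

Time domain:
Σ|x[n]|² = |0|² + |-3|² + |-1|² = 10.0000

Frequency domain:
(1/3)Σ|X[k]|² = (1/3)(|-4|² + |2.0000+1.7321i|² + |2.0000-1.7321i|²) = (1/3)·30.0000 = 10.0000

Both sides agree, confirming Parseval's theorem.

Σ|x[n]|² = (1/N)Σ|X[k]|² = 10.0000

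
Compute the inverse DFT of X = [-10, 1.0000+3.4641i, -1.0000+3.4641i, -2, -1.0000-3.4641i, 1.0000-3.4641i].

x[n] = (1/6) Σ(k=0 to 5) X[k] · e^(2πikn/6)

Computing each x[n]:
x[0] = -2
x[1] = -3
x[2] = -2
x[3] = -2
x[4] = -2
x[5] = 1

x = [-2, -3, -2, -2, -2, 1]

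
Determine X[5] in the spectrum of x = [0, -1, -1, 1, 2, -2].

X[5] = Σ(n=0 to 5) x[n] · ω_6^(5n) where ω_6 = e^(-2πi/6)
= (0)·ω_6^0 + (-1)·ω_6^5 + (-1)·ω_6^10 + (1)·ω_6^15 + (2)·ω_6^20 + (-2)·ω_6^25

X[5] = -3.0000-1.7321i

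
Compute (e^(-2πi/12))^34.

Since ω_12^12 = 1, powers reduce modulo 12.
34 mod 12 = 10
So ω_12^34 = ω_12^10 = e^(-2πi·10/12)

ω_12^34 = ω_12^10 = 0.5000+0.8660i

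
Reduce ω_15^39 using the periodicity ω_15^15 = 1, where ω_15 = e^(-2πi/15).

Since ω_15^15 = 1, powers reduce modulo 15.
39 mod 15 = 9
So ω_15^39 = ω_15^9 = e^(-2πi·9/15)

ω_15^39 = ω_15^9 = -0.8090+0.5878i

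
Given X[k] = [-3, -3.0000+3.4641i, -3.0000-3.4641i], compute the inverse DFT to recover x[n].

x[n] = (1/3) Σ(k=0 to 2) X[k] · e^(2πikn/3)

Computing each x[n]:
x[0] = -3
x[1] = -2
x[2] = 2

x = [-3, -2, 2]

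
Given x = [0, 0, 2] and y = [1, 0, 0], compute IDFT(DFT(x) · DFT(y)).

(x ⊛ y)[n] = Σ(m=0 to 2) x[m] · y[(n-m) mod 3]

Computing each output sample:
(x ⊛ y)[0] = 0
(x ⊛ y)[1] = 0
(x ⊛ y)[2] = 2

x ⊛ y = [0, 0, 2]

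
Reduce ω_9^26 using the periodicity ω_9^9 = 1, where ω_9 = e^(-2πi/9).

Since ω_9^9 = 1, powers reduce modulo 9.
26 mod 9 = 8
So ω_9^26 = ω_9^8 = e^(-2πi·8/9)

ω_9^26 = ω_9^8 = 0.7660+0.6428i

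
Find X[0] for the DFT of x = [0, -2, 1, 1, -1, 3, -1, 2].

X[0] = Σ(n=0 to 7) x[n] · ω_8^0 = Σ x[n]
= (0) + (-2) + (1) + (1) + (-1) + (3) + (-1) + (2)

X[0] = 3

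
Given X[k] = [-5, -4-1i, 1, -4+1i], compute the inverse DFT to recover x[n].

x[n] = (1/4) Σ(k=0 to 3) X[k] · e^(2πikn/4)

Computing each x[n]:
x[0] = -3
x[1] = -1
x[2] = 1
x[3] = -2

x = [-3, -1, 1, -2]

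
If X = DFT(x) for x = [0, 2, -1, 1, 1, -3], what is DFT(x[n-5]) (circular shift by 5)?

Time shift by 5: X_shifted[k] = ω_6^(5k) · X[k]
Shifted x = [2, -1, 1, 1, -3, 0]

DFT(x[n-5]) = [0, 1.5000-2.5981i, 4.5000+4.3301i, 0, 4.5000-4.3301i, 1.5000+2.5981i]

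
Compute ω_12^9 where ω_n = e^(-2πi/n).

ω_12^9 = e^(-2πi·9/12)
= cos(-2π·9/12) + i·sin(-2π·9/12)
= cos(-18π/12) + i·sin(-18π/12)

ω_12^9 = cos(-18π/12) + i·sin(-18π/12) = 1i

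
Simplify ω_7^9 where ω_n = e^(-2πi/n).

Since ω_7^7 = 1, powers reduce modulo 7.
9 mod 7 = 2
So ω_7^9 = ω_7^2 = e^(-2πi·2/7)

ω_7^9 = ω_7^2 = -0.2225-0.9749i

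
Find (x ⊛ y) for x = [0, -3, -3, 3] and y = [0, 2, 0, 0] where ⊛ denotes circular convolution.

(x ⊛ y)[n] = Σ(m=0 to 3) x[m] · y[(n-m) mod 4]

Computing each output sample:
(x ⊛ y)[0] = 6
(x ⊛ y)[1] = 0
(x ⊛ y)[2] = -6
(x ⊛ y)[3] = -6

x ⊛ y = [6, 0, -6, -6]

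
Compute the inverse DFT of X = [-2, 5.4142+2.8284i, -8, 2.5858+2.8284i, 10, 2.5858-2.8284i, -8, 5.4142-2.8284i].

x[n] = (1/8) Σ(k=0 to 7) X[k] · e^(2πikn/8)

Computing each x[n]:
x[0] = 1
x[1] = -2
x[2] = 3
x[3] = -3
x[4] = -3
x[5] = -1
x[6] = 3
x[7] = 0

x = [1, -2, 3, -3, -3, -1, 3, 0]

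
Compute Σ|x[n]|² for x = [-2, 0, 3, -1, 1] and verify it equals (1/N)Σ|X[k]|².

Time domain:
Σ|x[n]|² = |-2|² + |0|² + |3|² + |-1|² + |1|² = 15.0000

Frequency domain:
(1/5)Σ|X[k]|² = (1/5)(|1|² + |-3.3090-1.4001i|² + |-2.1910+4.3920i|² + |-2.1910-4.3920i|² + |-3.3090+1.4001i|²) = (1/5)·75.0000 = 15.0000

Both sides agree, confirming Parseval's theorem.

Σ|x[n]|² = (1/N)Σ|X[k]|² = 15.0000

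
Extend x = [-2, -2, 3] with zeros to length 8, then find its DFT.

Original 3-point DFT: [-1, -2.5000+4.3301i, -2.5000-4.3301i]
Zero-padded 8-point DFT provides frequency interpolation.

DFT_8([x, 0, ...]) = [-1, -3.4142-1.5858i, -5+2i, -0.5858+4.4142i, 3, -0.5858-4.4142i, -5-2i, -3.4142+1.5858i]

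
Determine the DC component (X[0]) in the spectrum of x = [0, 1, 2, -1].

X[0] = Σ(n=0 to 3) x[n] · ω_4^0 = Σ x[n]
= (0) + (1) + (2) + (-1)

X[0] = 2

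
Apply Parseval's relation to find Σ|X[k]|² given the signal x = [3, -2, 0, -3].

Parseval: Σ|x[n]|² = (1/N)Σ|X[k]|², so Σ|X[k]|² = N·Σ|x[n]|² = 4·22.0000

Σ|X[k]|² = N·Σ|x[n]|² = 4·22.0000 = 88.0000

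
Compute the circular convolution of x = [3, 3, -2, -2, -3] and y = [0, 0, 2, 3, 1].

(x ⊛ y)[n] = Σ(m=0 to 4) x[m] · y[(n-m) mod 5]

Computing each output sample:
(x ⊛ y)[0] = -7
(x ⊛ y)[1] = -14
(x ⊛ y)[2] = -5
(x ⊛ y)[3] = 12
(x ⊛ y)[4] = 8

x ⊛ y = [-7, -14, -5, 12, 8]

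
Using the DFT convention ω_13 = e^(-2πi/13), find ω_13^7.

ω_13^7 = e^(-2πi·7/13)
= cos(-2π·7/13) + i·sin(-2π·7/13)
= cos(-14π/13) + i·sin(-14π/13)

ω_13^7 = cos(-14π/13) + i·sin(-14π/13) = -0.9709+0.2393i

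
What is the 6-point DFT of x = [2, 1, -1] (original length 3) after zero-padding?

Original 3-point DFT: [2, 2.0000-1.7321i, 2.0000+1.7321i]
Zero-padded 6-point DFT provides frequency interpolation.

DFT_6([x, 0, ...]) = [2, 3, 2.0000-1.7321i, 0, 2.0000+1.7321i, 3]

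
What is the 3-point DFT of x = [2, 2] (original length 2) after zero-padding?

Original 2-point DFT: [4, 0]
Zero-padded 3-point DFT provides frequency interpolation.

DFT_3([x, 0, ...]) = [4, 1.0000-1.7321i, 1.0000+1.7321i]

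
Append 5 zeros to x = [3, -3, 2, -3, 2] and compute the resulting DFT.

Original 5-point DFT: [1, 3.5000+1.8164i, 3.5000+7.6942i, 3.5000-7.6942i, 3.5000-1.8164i]
Zero-padded 10-point DFT provides frequency interpolation.

DFT_10([x, 0, ...]) = [1, 0.5000+1.5388i, 3.5000+1.8164i, 0.5000+0.3633i, 3.5000+7.6942i, 13, 3.5000-7.6942i, 0.5000-0.3633i, 3.5000-1.8164i, 0.5000-1.5388i]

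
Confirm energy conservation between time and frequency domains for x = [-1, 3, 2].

Time domain:
Σ|x[n]|² = |-1|² + |3|² + |2|² = 14.0000

Frequency domain:
(1/3)Σ|X[k]|² = (1/3)(|4|² + |-3.5000-0.8660i|² + |-3.5000+0.8660i|²) = (1/3)·42.0000 = 14.0000

Both sides agree, confirming Parseval's theorem.

Σ|x[n]|² = (1/N)Σ|X[k]|² = 14.0000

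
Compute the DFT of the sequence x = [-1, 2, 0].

X[k] = Σ(n=0 to 2) x[n] · ω_3^(nk)
where ω_3 = e^(-2πi/3)

Computing each X[k]:
X[0] = 1
X[1] = -2.0000-1.7321i
X[2] = -2.0000+1.7321i

X = [1, -2.0000-1.7321i, -2.0000+1.7321i]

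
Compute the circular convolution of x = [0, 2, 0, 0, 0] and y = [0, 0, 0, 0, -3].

(x ⊛ y)[n] = Σ(m=0 to 4) x[m] · y[(n-m) mod 5]

Computing each output sample:
(x ⊛ y)[0] = -6
(x ⊛ y)[1] = 0
(x ⊛ y)[2] = 0
(x ⊛ y)[3] = 0
(x ⊛ y)[4] = 0

x ⊛ y = [-6, 0, 0, 0, 0]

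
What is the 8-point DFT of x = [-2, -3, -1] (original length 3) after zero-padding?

Original 3-point DFT: [-6, 1.7321i, -1.7321i]
Zero-padded 8-point DFT provides frequency interpolation.

DFT_8([x, 0, ...]) = [-6, -4.1213+3.1213i, -1+3i, 0.1213+1.1213i, 0, 0.1213-1.1213i, -1-3i, -4.1213-3.1213i]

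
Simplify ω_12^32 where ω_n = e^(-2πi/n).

Since ω_12^12 = 1, powers reduce modulo 12.
32 mod 12 = 8
So ω_12^32 = ω_12^8 = e^(-2πi·8/12)

ω_12^32 = ω_12^8 = -0.5000+0.8660i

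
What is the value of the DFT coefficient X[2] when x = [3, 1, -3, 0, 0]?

X[2] = Σ(n=0 to 4) x[n] · ω_5^(2n) where ω_5 = e^(-2πi/5)
= (3)·ω_5^0 + (1)·ω_5^2 + (-3)·ω_5^4 + (0)·ω_5^6 + (0)·ω_5^8

X[2] = 1.2639-3.4410i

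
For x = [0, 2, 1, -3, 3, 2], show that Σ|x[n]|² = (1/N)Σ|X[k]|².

Time domain:
Σ|x[n]|² = |0|² + |2|² + |1|² + |-3|² + |3|² + |2|² = 27.0000

Frequency domain:
(1/6)Σ|X[k]|² = (1/6)(|5|² + |3.0000+1.7321i|² + |-7.0000-1.7321i|² + |3|² + |-7.0000+1.7321i|² + |3.0000-1.7321i|²) = (1/6)·162.0000 = 27.0000

Both sides agree, confirming Parseval's theorem.

Σ|x[n]|² = (1/N)Σ|X[k]|² = 27.0000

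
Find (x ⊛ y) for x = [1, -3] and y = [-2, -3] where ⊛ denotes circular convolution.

(x ⊛ y)[n] = Σ(m=0 to 1) x[m] · y[(n-m) mod 2]

Computing each output sample:
(x ⊛ y)[0] = 7
(x ⊛ y)[1] = 3

x ⊛ y = [7, 3]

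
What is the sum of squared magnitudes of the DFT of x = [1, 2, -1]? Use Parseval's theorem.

Parseval: Σ|x[n]|² = (1/N)Σ|X[k]|², so Σ|X[k]|² = N·Σ|x[n]|² = 3·6.0000

Σ|X[k]|² = N·Σ|x[n]|² = 3·6.0000 = 18.0000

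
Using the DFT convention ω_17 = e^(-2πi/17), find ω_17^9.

ω_17^9 = e^(-2πi·9/17)
= cos(-2π·9/17) + i·sin(-2π·9/17)
= cos(-18π/17) + i·sin(-18π/17)

ω_17^9 = cos(-18π/17) + i·sin(-18π/17) = -0.9830+0.1837i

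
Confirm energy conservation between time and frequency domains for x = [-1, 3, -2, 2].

Time domain:
Σ|x[n]|² = |-1|² + |3|² + |-2|² + |2|² = 18.0000

Frequency domain:
(1/4)Σ|X[k]|² = (1/4)(|2|² + |1-1i|² + |-8|² + |1+1i|²) = (1/4)·72.0000 = 18.0000

Both sides agree, confirming Parseval's theorem.

Σ|x[n]|² = (1/N)Σ|X[k]|² = 18.0000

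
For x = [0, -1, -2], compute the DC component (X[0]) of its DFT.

X[0] = Σ(n=0 to 2) x[n] · ω_3^0 = Σ x[n]
= (0) + (-1) + (-2)

X[0] = -3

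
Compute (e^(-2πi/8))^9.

Since ω_8^8 = 1, powers reduce modulo 8.
9 mod 8 = 1
So ω_8^9 = ω_8^1 = e^(-2πi·1/8)

ω_8^9 = ω_8^1 = 0.7071-0.7071i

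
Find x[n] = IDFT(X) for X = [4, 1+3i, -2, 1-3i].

x[n] = (1/4) Σ(k=0 to 3) X[k] · e^(2πikn/4)

Computing each x[n]:
x[0] = 1
x[1] = 0
x[2] = 0
x[3] = 3

x = [1, 0, 0, 3]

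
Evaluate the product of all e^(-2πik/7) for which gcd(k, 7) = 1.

The primitive 7th roots of unity are ω_7^k for k coprime to 7: k ∈ {1, 2, 3, 4, 5, 6}
Their product equals the constant term of the cyclotomic polynomial Φ_7(x) up to sign.
For n ≥ 3, the product of all primitive nth roots of unity is 1. (For n=1 it is 1; for n=2 it is -1.)

1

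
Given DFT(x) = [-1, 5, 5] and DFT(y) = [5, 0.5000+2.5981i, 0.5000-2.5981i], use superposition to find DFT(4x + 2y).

By linearity: DFT(4x + 2y) = 4·DFT(x) + 2·DFT(y)
= 4·[-1, 5, 5] + 2·[5, 0.5000+2.5981i, 0.5000-2.5981i]

Computing element-wise:
Z[0] = 4·(-1) + 2·(5) = 6
Z[1] = 4·(5) + 2·(0.5000+2.5981i) = 21.0000+5.1962i
Z[2] = 4·(5) + 2·(0.5000-2.5981i) = 21.0000-5.1962i

DFT(4x + 2y) = 4·X + 2·Y = [6, 21.0000+5.1962i, 21.0000-5.1962i]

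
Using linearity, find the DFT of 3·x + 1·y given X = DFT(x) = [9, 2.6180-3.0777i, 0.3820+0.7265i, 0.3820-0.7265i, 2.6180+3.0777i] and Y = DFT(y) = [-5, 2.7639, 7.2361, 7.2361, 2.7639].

By linearity: DFT(3x + 1y) = 3·DFT(x) + 1·DFT(y)
= 3·[9, 2.6180-3.0777i, 0.3820+0.7265i, 0.3820-0.7265i, 2.6180+3.0777i] + 1·[-5, 2.7639, 7.2361, 7.2361, 2.7639]

Computing element-wise:
Z[0] = 3·(9) + 1·(-5) = 22
Z[1] = 3·(2.6180-3.0777i) + 1·(2.7639) = 10.6179-9.2331i
Z[2] = 3·(0.3820+0.7265i) + 1·(7.2361) = 8.3821+2.1795i
Z[3] = 3·(0.3820-0.7265i) + 1·(7.2361) = 8.3821-2.1795i
Z[4] = 3·(2.6180+3.0777i) + 1·(2.7639) = 10.6179+9.2331i

DFT(3x + 1y) = 3·X + 1·Y = [22, 10.6179-9.2331i, 8.3821+2.1795i, 8.3821-2.1795i, 10.6179+9.2331i]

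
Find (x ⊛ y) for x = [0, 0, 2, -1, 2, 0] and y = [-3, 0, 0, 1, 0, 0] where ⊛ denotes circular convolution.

(x ⊛ y)[n] = Σ(m=0 to 5) x[m] · y[(n-m) mod 6]

Computing each output sample:
(x ⊛ y)[0] = -1
(x ⊛ y)[1] = 2
(x ⊛ y)[2] = -6
(x ⊛ y)[3] = 3
(x ⊛ y)[4] = -6
(x ⊛ y)[5] = 2

x ⊛ y = [-1, 2, -6, 3, -6, 2]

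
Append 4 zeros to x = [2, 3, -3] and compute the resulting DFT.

Original 3-point DFT: [2, 2.0000-5.1962i, 2.0000+5.1962i]
Zero-padded 7-point DFT provides frequency interpolation.

DFT_7([x, 0, ...]) = [2, 4.5380+0.5793i, 4.0353-4.2264i, -2.5734-3.6471i, -2.5734+3.6471i, 4.0353+4.2264i, 4.5380-0.5793i]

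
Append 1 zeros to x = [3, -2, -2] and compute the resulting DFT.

Original 3-point DFT: [-1, 5, 5]
Zero-padded 4-point DFT provides frequency interpolation.

DFT_4([x, 0, ...]) = [-1, 5+2i, 3, 5-2i]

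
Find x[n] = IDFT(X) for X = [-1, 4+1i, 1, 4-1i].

x[n] = (1/4) Σ(k=0 to 3) X[k] · e^(2πikn/4)

Computing each x[n]:
x[0] = 2
x[1] = -1
x[2] = -2
x[3] = 0

x = [2, -1, -2, 0]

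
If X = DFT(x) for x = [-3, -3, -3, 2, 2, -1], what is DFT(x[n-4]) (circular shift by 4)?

Time shift by 4: X_shifted[k] = ω_6^(4k) · X[k]
Shifted x = [-3, 2, 2, -1, -3, -3]

DFT(x[n-4]) = [-6, -2.0000-8.6603i, -3, -2, -3, -2.0000+8.6603i]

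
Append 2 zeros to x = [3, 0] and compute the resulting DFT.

Original 2-point DFT: [3, 3]
Zero-padded 4-point DFT provides frequency interpolation.

DFT_4([x, 0, ...]) = [3, 3, 3, 3]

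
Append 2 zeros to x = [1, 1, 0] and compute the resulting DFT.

Original 3-point DFT: [2, 0.5000-0.8660i, 0.5000+0.8660i]
Zero-padded 5-point DFT provides frequency interpolation.

DFT_5([x, 0, ...]) = [2, 1.3090-0.9511i, 0.1910-0.5878i, 0.1910+0.5878i, 1.3090+0.9511i]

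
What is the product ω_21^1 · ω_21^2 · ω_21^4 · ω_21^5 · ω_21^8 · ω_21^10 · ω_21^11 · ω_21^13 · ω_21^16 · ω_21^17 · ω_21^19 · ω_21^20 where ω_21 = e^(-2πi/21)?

The primitive 21st roots of unity are ω_21^k for k coprime to 21: k ∈ {1, 2, 4, 5, 8, 10, 11, 13, 16, 17, 19, 20}
Their product equals the constant term of the cyclotomic polynomial Φ_21(x) up to sign.
For n ≥ 3, the product of all primitive nth roots of unity is 1. (For n=1 it is 1; for n=2 it is -1.)

1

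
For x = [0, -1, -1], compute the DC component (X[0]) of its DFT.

X[0] = Σ(n=0 to 2) x[n] · ω_3^0 = Σ x[n]
= (0) + (-1) + (-1)

X[0] = -2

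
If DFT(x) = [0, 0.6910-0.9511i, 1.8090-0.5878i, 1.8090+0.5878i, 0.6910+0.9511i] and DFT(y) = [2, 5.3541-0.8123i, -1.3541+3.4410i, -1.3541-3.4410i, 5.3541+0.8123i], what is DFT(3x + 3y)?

By linearity: DFT(3x + 3y) = 3·DFT(x) + 3·DFT(y)
= 3·[0, 0.6910-0.9511i, 1.8090-0.5878i, 1.8090+0.5878i, 0.6910+0.9511i] + 3·[2, 5.3541-0.8123i, -1.3541+3.4410i, -1.3541-3.4410i, 5.3541+0.8123i]

Computing element-wise:
Z[0] = 3·(0) + 3·(2) = 6
Z[1] = 3·(0.6910-0.9511i) + 3·(5.3541-0.8123i) = 18.1353-5.2902i
Z[2] = 3·(1.8090-0.5878i) + 3·(-1.3541+3.4410i) = 1.3647+8.5596i
Z[3] = 3·(1.8090+0.5878i) + 3·(-1.3541-3.4410i) = 1.3647-8.5596i
Z[4] = 3·(0.6910+0.9511i) + 3·(5.3541+0.8123i) = 18.1353+5.2902i

DFT(3x + 3y) = 3·X + 3·Y = [6, 18.1353-5.2902i, 1.3647+8.5596i, 1.3647-8.5596i, 18.1353+5.2902i]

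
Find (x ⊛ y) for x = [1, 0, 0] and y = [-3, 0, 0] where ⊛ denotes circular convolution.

(x ⊛ y)[n] = Σ(m=0 to 2) x[m] · y[(n-m) mod 3]

Computing each output sample:
(x ⊛ y)[0] = -3
(x ⊛ y)[1] = 0
(x ⊛ y)[2] = 0

x ⊛ y = [-3, 0, 0]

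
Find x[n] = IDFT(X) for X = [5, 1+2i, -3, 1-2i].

x[n] = (1/4) Σ(k=0 to 3) X[k] · e^(2πikn/4)

Computing each x[n]:
x[0] = 1
x[1] = 1
x[2] = 0
x[3] = 3

x = [1, 1, 0, 3]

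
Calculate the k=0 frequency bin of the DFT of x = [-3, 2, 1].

X[0] = Σ(n=0 to 2) x[n] · ω_3^0 = Σ x[n]
= (-3) + (2) + (1)

X[0] = 0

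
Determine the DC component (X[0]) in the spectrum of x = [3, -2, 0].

X[0] = Σ(n=0 to 2) x[n] · ω_3^0 = Σ x[n]
= (3) + (-2) + (0)

X[0] = 1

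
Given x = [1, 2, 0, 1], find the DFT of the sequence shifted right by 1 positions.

Time shift by 1: X_shifted[k] = ω_4^(1k) · X[k]
Shifted x = [1, 1, 2, 0]

DFT(x[n-1]) = [4, -1-1i, 2, -1+1i]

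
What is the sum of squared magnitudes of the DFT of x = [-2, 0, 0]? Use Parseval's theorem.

Parseval: Σ|x[n]|² = (1/N)Σ|X[k]|², so Σ|X[k]|² = N·Σ|x[n]|² = 3·4.0000

Σ|X[k]|² = N·Σ|x[n]|² = 3·4.0000 = 12.0000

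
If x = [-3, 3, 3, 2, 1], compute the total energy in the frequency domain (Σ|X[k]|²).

Parseval: Σ|x[n]|² = (1/N)Σ|X[k]|², so Σ|X[k]|² = N·Σ|x[n]|² = 5·32.0000

Σ|X[k]|² = N·Σ|x[n]|² = 5·32.0000 = 160.0000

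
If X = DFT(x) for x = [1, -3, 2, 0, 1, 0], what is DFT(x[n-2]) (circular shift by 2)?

Time shift by 2: X_shifted[k] = ω_6^(2k) · X[k]
Shifted x = [1, 0, 1, -3, 2, 0]

DFT(x[n-2]) = [1, 2.5000+0.8660i, -3.5000-0.8660i, 7, -3.5000+0.8660i, 2.5000-0.8660i]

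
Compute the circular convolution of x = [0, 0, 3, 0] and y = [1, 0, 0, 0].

(x ⊛ y)[n] = Σ(m=0 to 3) x[m] · y[(n-m) mod 4]

Computing each output sample:
(x ⊛ y)[0] = 0
(x ⊛ y)[1] = 0
(x ⊛ y)[2] = 3
(x ⊛ y)[3] = 0

x ⊛ y = [0, 0, 3, 0]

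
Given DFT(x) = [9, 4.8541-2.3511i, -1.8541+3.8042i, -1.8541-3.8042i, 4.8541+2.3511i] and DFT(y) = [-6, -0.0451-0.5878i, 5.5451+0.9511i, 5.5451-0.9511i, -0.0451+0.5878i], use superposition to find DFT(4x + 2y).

By linearity: DFT(4x + 2y) = 4·DFT(x) + 2·DFT(y)
= 4·[9, 4.8541-2.3511i, -1.8541+3.8042i, -1.8541-3.8042i, 4.8541+2.3511i] + 2·[-6, -0.0451-0.5878i, 5.5451+0.9511i, 5.5451-0.9511i, -0.0451+0.5878i]

Computing element-wise:
Z[0] = 4·(9) + 2·(-6) = 24
Z[1] = 4·(4.8541-2.3511i) + 2·(-0.0451-0.5878i) = 19.3262-10.5800i
Z[2] = 4·(-1.8541+3.8042i) + 2·(5.5451+0.9511i) = 3.6738+17.1190i
Z[3] = 4·(-1.8541-3.8042i) + 2·(5.5451-0.9511i) = 3.6738-17.1190i
Z[4] = 4·(4.8541+2.3511i) + 2·(-0.0451+0.5878i) = 19.3262+10.5800i

DFT(4x + 2y) = 4·X + 2·Y = [24, 19.3262-10.5800i, 3.6738+17.1190i, 3.6738-17.1190i, 19.3262+10.5800i]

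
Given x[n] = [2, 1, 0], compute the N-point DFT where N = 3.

X[k] = Σ(n=0 to 2) x[n] · ω_3^(nk)
where ω_3 = e^(-2πi/3)

Computing each X[k]:
X[0] = 3
X[1] = 1.5000-0.8660i
X[2] = 1.5000+0.8660i

X = [3, 1.5000-0.8660i, 1.5000+0.8660i]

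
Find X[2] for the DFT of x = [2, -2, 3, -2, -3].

X[2] = Σ(n=0 to 4) x[n] · ω_5^(2n) where ω_5 = e^(-2πi/5)
= (2)·ω_5^0 + (-2)·ω_5^2 + (3)·ω_5^4 + (-2)·ω_5^6 + (-3)·ω_5^8

X[2] = 6.3541+4.1675i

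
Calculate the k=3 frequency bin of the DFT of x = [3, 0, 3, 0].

X[3] = Σ(n=0 to 3) x[n] · ω_4^(3n) where ω_4 = e^(-2πi/4)
= (3)·ω_4^0 + (0)·ω_4^3 + (3)·ω_4^6 + (0)·ω_4^9

X[3] = 0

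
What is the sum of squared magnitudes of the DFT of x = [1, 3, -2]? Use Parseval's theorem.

Parseval: Σ|x[n]|² = (1/N)Σ|X[k]|², so Σ|X[k]|² = N·Σ|x[n]|² = 3·14.0000

Σ|X[k]|² = N·Σ|x[n]|² = 3·14.0000 = 42.0000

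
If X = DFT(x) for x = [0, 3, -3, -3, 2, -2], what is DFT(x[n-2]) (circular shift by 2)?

Time shift by 2: X_shifted[k] = ω_6^(2k) · X[k]
Shifted x = [2, -2, 0, 3, -3, -3]

DFT(x[n-2]) = [-3, -2.0000-3.4641i, 9.0000+1.7321i, 1, 9.0000-1.7321i, -2.0000+3.4641i]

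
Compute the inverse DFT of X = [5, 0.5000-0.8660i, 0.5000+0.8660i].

x[n] = (1/3) Σ(k=0 to 2) X[k] · e^(2πikn/3)

Computing each x[n]:
x[0] = 2
x[1] = 2
x[2] = 1

x = [2, 2, 1]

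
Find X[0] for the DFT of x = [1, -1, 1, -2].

X[0] = Σ(n=0 to 3) x[n] · ω_4^0 = Σ x[n]
= (1) + (-1) + (1) + (-2)

X[0] = -1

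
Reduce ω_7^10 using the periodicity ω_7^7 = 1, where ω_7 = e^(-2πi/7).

Since ω_7^7 = 1, powers reduce modulo 7.
10 mod 7 = 3
So ω_7^10 = ω_7^3 = e^(-2πi·3/7)

ω_7^10 = ω_7^3 = -0.9010-0.4339i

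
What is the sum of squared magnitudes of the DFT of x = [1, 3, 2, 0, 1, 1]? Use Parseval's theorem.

Parseval: Σ|x[n]|² = (1/N)Σ|X[k]|², so Σ|X[k]|² = N·Σ|x[n]|² = 6·16.0000

Σ|X[k]|² = N·Σ|x[n]|² = 6·16.0000 = 96.0000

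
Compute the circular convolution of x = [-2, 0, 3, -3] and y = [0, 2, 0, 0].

(x ⊛ y)[n] = Σ(m=0 to 3) x[m] · y[(n-m) mod 4]

Computing each output sample:
(x ⊛ y)[0] = -6
(x ⊛ y)[1] = -4
(x ⊛ y)[2] = 0
(x ⊛ y)[3] = 6

x ⊛ y = [-6, -4, 0, 6]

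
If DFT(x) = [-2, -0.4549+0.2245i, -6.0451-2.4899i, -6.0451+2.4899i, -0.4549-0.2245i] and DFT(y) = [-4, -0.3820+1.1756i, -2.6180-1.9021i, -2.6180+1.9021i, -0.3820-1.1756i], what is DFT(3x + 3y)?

By linearity: DFT(3x + 3y) = 3·DFT(x) + 3·DFT(y)
= 3·[-2, -0.4549+0.2245i, -6.0451-2.4899i, -6.0451+2.4899i, -0.4549-0.2245i] + 3·[-4, -0.3820+1.1756i, -2.6180-1.9021i, -2.6180+1.9021i, -0.3820-1.1756i]

Computing element-wise:
Z[0] = 3·(-2) + 3·(-4) = -18
Z[1] = 3·(-0.4549+0.2245i) + 3·(-0.3820+1.1756i) = -2.5107+4.2003i
Z[2] = 3·(-6.0451-2.4899i) + 3·(-2.6180-1.9021i) = -25.9893-13.1760i
Z[3] = 3·(-6.0451+2.4899i) + 3·(-2.6180+1.9021i) = -25.9893+13.1760i
Z[4] = 3·(-0.4549-0.2245i) + 3·(-0.3820-1.1756i) = -2.5107-4.2003i

DFT(3x + 3y) = 3·X + 3·Y = [-18, -2.5107+4.2003i, -25.9893-13.1760i, -25.9893+13.1760i, -2.5107-4.2003i]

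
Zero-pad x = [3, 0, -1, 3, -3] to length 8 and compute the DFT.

Original 5-point DFT: [2, 0.4549-0.5020i, 6.0451-5.5676i, 6.0451+5.5676i, 0.4549+0.5020i]
Zero-padded 8-point DFT provides frequency interpolation.

DFT_8([x, 0, ...]) = [2, 3.8787-1.1213i, 1+3i, 8.1213-3.1213i, -4, 8.1213+3.1213i, 1-3i, 3.8787+1.1213i]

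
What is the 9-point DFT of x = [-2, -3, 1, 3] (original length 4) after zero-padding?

Original 4-point DFT: [-1, -3+6i, -1, -3-6i]
Zero-padded 9-point DFT provides frequency interpolation.

DFT_9([x, 0, ...]) = [-1, -5.6245-1.6545i, -4.9606+5.2105i, 2.0000+3.4641i, 0.0851-0.9292i, 0.0851+0.9292i, 2.0000-3.4641i, -4.9606-5.2105i, -5.6245+1.6545i]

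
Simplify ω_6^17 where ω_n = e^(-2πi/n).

Since ω_6^6 = 1, powers reduce modulo 6.
17 mod 6 = 5
So ω_6^17 = ω_6^5 = e^(-2πi·5/6)

ω_6^17 = ω_6^5 = 0.5000+0.8660i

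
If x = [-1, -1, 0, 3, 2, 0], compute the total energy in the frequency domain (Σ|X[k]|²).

Parseval: Σ|x[n]|² = (1/N)Σ|X[k]|², so Σ|X[k]|² = N·Σ|x[n]|² = 6·15.0000

Σ|X[k]|² = N·Σ|x[n]|² = 6·15.0000 = 90.0000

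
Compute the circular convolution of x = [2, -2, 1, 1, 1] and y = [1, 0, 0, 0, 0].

(x ⊛ y)[n] = Σ(m=0 to 4) x[m] · y[(n-m) mod 5]

Computing each output sample:
(x ⊛ y)[0] = 2
(x ⊛ y)[1] = -2
(x ⊛ y)[2] = 1
(x ⊛ y)[3] = 1
(x ⊛ y)[4] = 1

x ⊛ y = [2, -2, 1, 1, 1]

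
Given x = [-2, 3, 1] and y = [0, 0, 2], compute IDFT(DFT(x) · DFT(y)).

(x ⊛ y)[n] = Σ(m=0 to 2) x[m] · y[(n-m) mod 3]

Computing each output sample:
(x ⊛ y)[0] = 6
(x ⊛ y)[1] = 2
(x ⊛ y)[2] = -4

x ⊛ y = [6, 2, -4]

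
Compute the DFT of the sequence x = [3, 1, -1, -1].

X[k] = Σ(n=0 to 3) x[n] · ω_4^(nk)
where ω_4 = e^(-2πi/4)

Computing each X[k]:
X[0] = 2
X[1] = 4-2i
X[2] = 2
X[3] = 4+2i

X = [2, 4-2i, 2, 4+2i]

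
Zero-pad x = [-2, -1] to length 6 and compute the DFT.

Original 2-point DFT: [-3, -1]
Zero-padded 6-point DFT provides frequency interpolation.

DFT_6([x, 0, ...]) = [-3, -2.5000+0.8660i, -1.5000+0.8660i, -1, -1.5000-0.8660i, -2.5000-0.8660i]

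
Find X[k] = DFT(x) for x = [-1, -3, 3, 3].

X[k] = Σ(n=0 to 3) x[n] · ω_4^(nk)
where ω_4 = e^(-2πi/4)

Computing each X[k]:
X[0] = 2
X[1] = -4+6i
X[2] = 2
X[3] = -4-6i

X = [2, -4+6i, 2, -4-6i]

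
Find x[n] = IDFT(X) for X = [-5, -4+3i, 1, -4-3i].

x[n] = (1/4) Σ(k=0 to 3) X[k] · e^(2πikn/4)

Computing each x[n]:
x[0] = -3
x[1] = -3
x[2] = 1
x[3] = 0

x = [-3, -3, 1, 0]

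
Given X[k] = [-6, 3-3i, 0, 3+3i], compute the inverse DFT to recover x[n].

x[n] = (1/4) Σ(k=0 to 3) X[k] · e^(2πikn/4)

Computing each x[n]:
x[0] = 0
x[1] = 0
x[2] = -3
x[3] = -3

x = [0, 0, -3, -3]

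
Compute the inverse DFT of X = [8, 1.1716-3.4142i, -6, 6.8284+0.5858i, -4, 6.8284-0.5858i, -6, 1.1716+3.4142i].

x[n] = (1/8) Σ(k=0 to 7) X[k] · e^(2πikn/8)

Computing each x[n]:
x[0] = 1
x[1] = 1
x[2] = 3
x[3] = 3
x[4] = -3
x[5] = 2
x[6] = 1
x[7] = 0

x = [1, 1, 3, 3, -3, 2, 1, 0]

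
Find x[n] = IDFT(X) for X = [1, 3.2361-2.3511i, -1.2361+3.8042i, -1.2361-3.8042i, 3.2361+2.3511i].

x[n] = (1/5) Σ(k=0 to 4) X[k] · e^(2πikn/5)

Computing each x[n]:
x[0] = 1
x[1] = 1
x[2] = 1
x[3] = -3
x[4] = 1

x = [1, 1, 1, -3, 1]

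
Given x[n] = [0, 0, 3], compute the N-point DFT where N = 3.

X[k] = Σ(n=0 to 2) x[n] · ω_3^(nk)
where ω_3 = e^(-2πi/3)

Computing each X[k]:
X[0] = 3
X[1] = -1.5000+2.5981i
X[2] = -1.5000-2.5981i

X = [3, -1.5000+2.5981i, -1.5000-2.5981i]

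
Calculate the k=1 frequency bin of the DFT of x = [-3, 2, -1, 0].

X[1] = Σ(n=0 to 3) x[n] · ω_4^(1n) where ω_4 = e^(-2πi/4)
= (-3)·ω_4^0 + (2)·ω_4^1 + (-1)·ω_4^2 + (0)·ω_4^3

X[1] = -2-2i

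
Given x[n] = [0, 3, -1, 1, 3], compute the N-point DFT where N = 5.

X[k] = Σ(n=0 to 4) x[n] · ω_5^(nk)
where ω_5 = e^(-2πi/5)

Computing each X[k]:
X[0] = 6
X[1] = 1.8541+1.1756i
X[2] = -4.8541-1.9021i
X[3] = -4.8541+1.9021i
X[4] = 1.8541-1.1756i

X = [6, 1.8541+1.1756i, -4.8541-1.9021i, -4.8541+1.9021i, 1.8541-1.1756i]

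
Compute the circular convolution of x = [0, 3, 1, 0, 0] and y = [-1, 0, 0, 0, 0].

(x ⊛ y)[n] = Σ(m=0 to 4) x[m] · y[(n-m) mod 5]

Computing each output sample:
(x ⊛ y)[0] = 0
(x ⊛ y)[1] = -3
(x ⊛ y)[2] = -1
(x ⊛ y)[3] = 0
(x ⊛ y)[4] = 0

x ⊛ y = [0, -3, -1, 0, 0]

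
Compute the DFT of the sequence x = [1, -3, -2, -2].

X[k] = Σ(n=0 to 3) x[n] · ω_4^(nk)
where ω_4 = e^(-2πi/4)

Computing each X[k]:
X[0] = -6
X[1] = 3+1i
X[2] = 4
X[3] = 3-1i

X = [-6, 3+1i, 4, 3-1i]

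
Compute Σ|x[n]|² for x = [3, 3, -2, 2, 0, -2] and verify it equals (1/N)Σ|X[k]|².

Time domain:
Σ|x[n]|² = |3|² + |3|² + |-2|² + |2|² + |0|² + |-2|² = 30.0000

Frequency domain:
(1/6)Σ|X[k]|² = (1/6)(|4|² + |2.5000-2.5981i|² + |5.5000-6.0622i|² + |-2|² + |5.5000+6.0622i|² + |2.5000+2.5981i|²) = (1/6)·180.0000 = 30.0000

Both sides agree, confirming Parseval's theorem.

Σ|x[n]|² = (1/N)Σ|X[k]|² = 30.0000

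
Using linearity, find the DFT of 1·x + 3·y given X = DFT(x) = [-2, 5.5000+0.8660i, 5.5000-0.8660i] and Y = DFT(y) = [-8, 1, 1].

By linearity: DFT(1x + 3y) = 1·DFT(x) + 3·DFT(y)
= 1·[-2, 5.5000+0.8660i, 5.5000-0.8660i] + 3·[-8, 1, 1]

Computing element-wise:
Z[0] = 1·(-2) + 3·(-8) = -26
Z[1] = 1·(5.5000+0.8660i) + 3·(1) = 8.5000+0.8660i
Z[2] = 1·(5.5000-0.8660i) + 3·(1) = 8.5000-0.8660i

DFT(1x + 3y) = 1·X + 3·Y = [-26, 8.5000+0.8660i, 8.5000-0.8660i]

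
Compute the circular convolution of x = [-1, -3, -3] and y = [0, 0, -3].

(x ⊛ y)[n] = Σ(m=0 to 2) x[m] · y[(n-m) mod 3]

Computing each output sample:
(x ⊛ y)[0] = 9
(x ⊛ y)[1] = 9
(x ⊛ y)[2] = 3

x ⊛ y = [9, 9, 3]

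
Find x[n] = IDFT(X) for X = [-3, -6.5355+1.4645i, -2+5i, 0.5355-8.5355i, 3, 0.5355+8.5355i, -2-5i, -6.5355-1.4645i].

x[n] = (1/8) Σ(k=0 to 7) X[k] · e^(2πikn/8)

Computing each x[n]:
x[0] = -2
x[1] = -2
x[2] = -2
x[3] = 3
x[4] = 1
x[5] = -2
x[6] = 3
x[7] = -2

x = [-2, -2, -2, 3, 1, -2, 3, -2]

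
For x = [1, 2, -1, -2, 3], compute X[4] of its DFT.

X[4] = Σ(n=0 to 4) x[n] · ω_5^(4n) where ω_5 = e^(-2πi/5)
= (1)·ω_5^0 + (2)·ω_5^4 + (-1)·ω_5^8 + (-2)·ω_5^12 + (3)·ω_5^16

X[4] = 4.9721-0.3633i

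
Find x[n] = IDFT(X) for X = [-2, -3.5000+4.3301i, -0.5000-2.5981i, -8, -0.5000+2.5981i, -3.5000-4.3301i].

x[n] = (1/6) Σ(k=0 to 5) X[k] · e^(2πikn/6)

Computing each x[n]:
x[0] = -3
x[1] = 0
x[2] = -3
x[3] = 2
x[4] = 1
x[5] = 1

x = [-3, 0, -3, 2, 1, 1]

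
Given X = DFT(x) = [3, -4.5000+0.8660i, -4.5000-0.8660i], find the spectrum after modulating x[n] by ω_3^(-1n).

Modulation property: DFT(ω_3^(-1n)·x[n]) = X[(k-1) mod 3], so circularly shift X by 1 positions.

X[k-1] = [-4.5000-0.8660i, 3, -4.5000+0.8660i]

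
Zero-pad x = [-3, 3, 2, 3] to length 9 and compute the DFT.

Original 4-point DFT: [5, -5, -7, -5]
Zero-padded 9-point DFT provides frequency interpolation.

DFT_9([x, 0, ...]) = [5, -1.8546-6.4961i, -5.8584-1.0404i, -2.5000-0.8660i, -5.7870-2.3386i, -5.7870+2.3386i, -2.5000+0.8660i, -5.8584+1.0404i, -1.8546+6.4961i]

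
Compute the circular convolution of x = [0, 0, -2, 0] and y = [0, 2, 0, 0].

(x ⊛ y)[n] = Σ(m=0 to 3) x[m] · y[(n-m) mod 4]

Computing each output sample:
(x ⊛ y)[0] = 0
(x ⊛ y)[1] = 0
(x ⊛ y)[2] = 0
(x ⊛ y)[3] = -4

x ⊛ y = [0, 0, 0, -4]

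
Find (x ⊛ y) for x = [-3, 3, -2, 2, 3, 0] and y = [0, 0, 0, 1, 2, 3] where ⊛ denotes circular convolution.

(x ⊛ y)[n] = Σ(m=0 to 5) x[m] · y[(n-m) mod 6]

Computing each output sample:
(x ⊛ y)[0] = 7
(x ⊛ y)[1] = 1
(x ⊛ y)[2] = 12
(x ⊛ y)[3] = 6
(x ⊛ y)[4] = -3
(x ⊛ y)[5] = -5

x ⊛ y = [7, 1, 12, 6, -3, -5]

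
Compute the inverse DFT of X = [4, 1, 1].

x[n] = (1/3) Σ(k=0 to 2) X[k] · e^(2πikn/3)

Computing each x[n]:
x[0] = 2
x[1] = 1
x[2] = 1

x = [2, 1, 1]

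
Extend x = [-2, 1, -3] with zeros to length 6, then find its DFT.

Original 3-point DFT: [-4, -1.0000-3.4641i, -1.0000+3.4641i]
Zero-padded 6-point DFT provides frequency interpolation.

DFT_6([x, 0, ...]) = [-4, 1.7321i, -1.0000-3.4641i, -6, -1.0000+3.4641i, -1.7321i]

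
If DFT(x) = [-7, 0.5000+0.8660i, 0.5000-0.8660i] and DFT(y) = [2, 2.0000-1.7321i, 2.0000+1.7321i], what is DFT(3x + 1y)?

By linearity: DFT(3x + 1y) = 3·DFT(x) + 1·DFT(y)
= 3·[-7, 0.5000+0.8660i, 0.5000-0.8660i] + 1·[2, 2.0000-1.7321i, 2.0000+1.7321i]

Computing element-wise:
Z[0] = 3·(-7) + 1·(2) = -19
Z[1] = 3·(0.5000+0.8660i) + 1·(2.0000-1.7321i) = 3.5000+0.8659i
Z[2] = 3·(0.5000-0.8660i) + 1·(2.0000+1.7321i) = 3.5000-0.8659i

DFT(3x + 1y) = 3·X + 1·Y = [-19, 3.5000+0.8659i, 3.5000-0.8659i]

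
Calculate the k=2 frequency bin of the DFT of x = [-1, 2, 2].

X[2] = Σ(n=0 to 2) x[n] · ω_3^(2n) where ω_3 = e^(-2πi/3)
= (-1)·ω_3^0 + (2)·ω_3^2 + (2)·ω_3^4

X[2] = -3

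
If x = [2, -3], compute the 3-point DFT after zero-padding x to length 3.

Original 2-point DFT: [-1, 5]
Zero-padded 3-point DFT provides frequency interpolation.

DFT_3([x, 0, ...]) = [-1, 3.5000+2.5981i, 3.5000-2.5981i]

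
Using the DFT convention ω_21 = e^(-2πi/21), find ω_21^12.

ω_21^12 = e^(-2πi·12/21)
= cos(-2π·12/21) + i·sin(-2π·12/21)
= cos(-24π/21) + i·sin(-24π/21)

ω_21^12 = cos(-24π/21) + i·sin(-24π/21) = -0.9010+0.4339i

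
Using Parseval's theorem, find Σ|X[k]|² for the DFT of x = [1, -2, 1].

Parseval: Σ|x[n]|² = (1/N)Σ|X[k]|², so Σ|X[k]|² = N·Σ|x[n]|² = 3·6.0000

Σ|X[k]|² = N·Σ|x[n]|² = 3·6.0000 = 18.0000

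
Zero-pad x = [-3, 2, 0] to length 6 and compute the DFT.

Original 3-point DFT: [-1, -4.0000-1.7321i, -4.0000+1.7321i]
Zero-padded 6-point DFT provides frequency interpolation.

DFT_6([x, 0, ...]) = [-1, -2.0000-1.7321i, -4.0000-1.7321i, -5, -4.0000+1.7321i, -2.0000+1.7321i]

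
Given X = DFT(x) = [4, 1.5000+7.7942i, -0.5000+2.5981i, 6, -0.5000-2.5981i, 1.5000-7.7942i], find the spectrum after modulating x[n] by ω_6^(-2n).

Modulation property: DFT(ω_6^(-2n)·x[n]) = X[(k-2) mod 6], so circularly shift X by 2 positions.

X[k-2] = [-0.5000-2.5981i, 1.5000-7.7942i, 4, 1.5000+7.7942i, -0.5000+2.5981i, 6]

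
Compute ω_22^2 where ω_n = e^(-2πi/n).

ω_22^2 = e^(-2πi·2/22)
= cos(-2π·2/22) + i·sin(-2π·2/22)
= cos(-4π/22) + i·sin(-4π/22)

ω_22^2 = cos(-4π/22) + i·sin(-4π/22) = 0.8413-0.5406i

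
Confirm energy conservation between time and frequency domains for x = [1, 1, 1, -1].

Time domain:
Σ|x[n]|² = |1|² + |1|² + |1|² + |-1|² = 4.0000

Frequency domain:
(1/4)Σ|X[k]|² = (1/4)(|2|² + |-2i|² + |2|² + |2i|²) = (1/4)·16.0000 = 4.0000

Both sides agree, confirming Parseval's theorem.

Σ|x[n]|² = (1/N)Σ|X[k]|² = 4.0000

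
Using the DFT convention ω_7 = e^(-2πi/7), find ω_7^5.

ω_7^5 = e^(-2πi·5/7)
= cos(-2π·5/7) + i·sin(-2π·5/7)
= cos(-10π/7) + i·sin(-10π/7)

ω_7^5 = cos(-10π/7) + i·sin(-10π/7) = -0.2225+0.9749i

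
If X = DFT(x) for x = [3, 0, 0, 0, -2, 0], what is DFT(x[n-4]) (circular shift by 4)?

Time shift by 4: X_shifted[k] = ω_6^(4k) · X[k]
Shifted x = [0, 0, -2, 0, 3, 0]

DFT(x[n-4]) = [1, -0.5000+4.3301i, -0.5000-4.3301i, 1, -0.5000+4.3301i, -0.5000-4.3301i]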